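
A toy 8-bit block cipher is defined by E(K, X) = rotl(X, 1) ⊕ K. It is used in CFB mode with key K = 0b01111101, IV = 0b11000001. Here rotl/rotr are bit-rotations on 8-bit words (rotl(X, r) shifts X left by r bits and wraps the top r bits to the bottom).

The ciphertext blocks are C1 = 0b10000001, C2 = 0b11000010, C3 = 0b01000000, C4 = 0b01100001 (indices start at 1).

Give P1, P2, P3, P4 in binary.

CFB decryption: P_i = C_i ⊕ E(K, C_{i−1}), with C_{0} = IV.
P1: E(K, 0b11000001) = 0b11111110; 0b10000001 ⊕ 0b11111110 = 0b01111111.
P2: E(K, 0b10000001) = 0b01111110; 0b11000010 ⊕ 0b01111110 = 0b10111100.
P3: E(K, 0b11000010) = 0b11111000; 0b01000000 ⊕ 0b11111000 = 0b10111000.
P4: E(K, 0b01000000) = 0b11111101; 0b01100001 ⊕ 0b11111101 = 0b10011100.

P1 = 0b01111111, P2 = 0b10111100, P3 = 0b10111000, P4 = 0b10011100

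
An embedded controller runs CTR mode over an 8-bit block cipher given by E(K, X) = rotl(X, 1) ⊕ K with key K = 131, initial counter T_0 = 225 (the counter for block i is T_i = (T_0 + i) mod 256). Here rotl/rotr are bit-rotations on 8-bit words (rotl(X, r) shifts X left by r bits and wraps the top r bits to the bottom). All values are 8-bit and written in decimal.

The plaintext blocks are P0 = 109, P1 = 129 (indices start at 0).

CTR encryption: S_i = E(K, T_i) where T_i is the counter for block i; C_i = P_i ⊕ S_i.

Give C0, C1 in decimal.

C0: T = 225, S = E(K, T) = 64; 109 ⊕ 64 = 45.
C1: T = 226, S = E(K, T) = 70; 129 ⊕ 70 = 199.

C0 = 45, C1 = 199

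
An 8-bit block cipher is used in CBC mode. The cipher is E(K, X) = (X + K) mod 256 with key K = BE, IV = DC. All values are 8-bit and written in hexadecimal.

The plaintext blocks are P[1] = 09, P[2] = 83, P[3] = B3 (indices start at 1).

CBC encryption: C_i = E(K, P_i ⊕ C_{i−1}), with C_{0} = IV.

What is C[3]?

C[1]: P[1] ⊕ DC = D5; E(K, D5) = 93.
C[2]: P[2] ⊕ 93 = 10; E(K, 10) = CE.
C[3]: P[3] ⊕ CE = 7D; E(K, 7D) = 3B.

C[3] = 3B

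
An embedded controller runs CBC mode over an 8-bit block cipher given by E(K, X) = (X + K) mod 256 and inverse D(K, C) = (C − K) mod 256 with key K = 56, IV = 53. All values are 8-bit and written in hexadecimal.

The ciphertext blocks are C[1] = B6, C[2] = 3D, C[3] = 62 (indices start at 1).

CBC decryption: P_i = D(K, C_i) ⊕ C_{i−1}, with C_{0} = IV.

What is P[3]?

P[3]: D(K, 62) = 0C; 0C ⊕ 3D = 31.

P[3] = 31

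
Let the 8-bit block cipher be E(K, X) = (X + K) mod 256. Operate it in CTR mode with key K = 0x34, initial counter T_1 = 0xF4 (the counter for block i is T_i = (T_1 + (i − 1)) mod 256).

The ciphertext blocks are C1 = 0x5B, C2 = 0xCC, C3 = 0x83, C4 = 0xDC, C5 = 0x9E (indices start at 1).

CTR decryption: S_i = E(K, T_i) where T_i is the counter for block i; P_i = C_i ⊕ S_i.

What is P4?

P4 = 0xF7

P4: T = 0xF7, S = E(K, T) = 0x2B; 0xDC ⊕ 0x2B = 0xF7.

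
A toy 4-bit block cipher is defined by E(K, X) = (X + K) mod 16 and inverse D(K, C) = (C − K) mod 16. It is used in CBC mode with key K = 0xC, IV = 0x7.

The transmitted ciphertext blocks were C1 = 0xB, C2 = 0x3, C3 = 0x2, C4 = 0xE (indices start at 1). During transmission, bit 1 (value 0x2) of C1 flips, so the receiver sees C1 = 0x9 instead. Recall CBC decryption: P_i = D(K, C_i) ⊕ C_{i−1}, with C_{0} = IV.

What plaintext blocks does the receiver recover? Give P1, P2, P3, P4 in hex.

Only C1 changed, to 0x9. In CBC, a change in C_i garbles P_i and flips the same bit in P_{i+1}. Decrypting the received ciphertext:
P1: D(K, 0x9) = 0xD; 0xD ⊕ 0x7 = 0xA.
P2: D(K, 0x3) = 0x7; 0x7 ⊕ 0x9 = 0xE.
P3: D(K, 0x2) = 0x6; 0x6 ⊕ 0x3 = 0x5.
P4: D(K, 0xE) = 0x2; 0x2 ⊕ 0x2 = 0x0.
Blocks that differ from the original plaintext: P1, P2.

P1 = 0xA, P2 = 0xE, P3 = 0x5, P4 = 0x0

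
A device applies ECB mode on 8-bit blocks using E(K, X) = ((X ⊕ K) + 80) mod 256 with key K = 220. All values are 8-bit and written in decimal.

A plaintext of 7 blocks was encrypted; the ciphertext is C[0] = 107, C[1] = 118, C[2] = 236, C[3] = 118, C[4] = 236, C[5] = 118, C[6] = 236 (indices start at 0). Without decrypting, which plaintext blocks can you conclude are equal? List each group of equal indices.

P[1] = P[3] = P[5]; P[2] = P[4] = P[6]

ECB encrypts each block independently with the same key, so equal ciphertext blocks imply equal plaintext blocks.
C[1] = C[3] = C[5] = 118, so P[1] = P[3] = P[5].
C[2] = C[4] = C[6] = 236, so P[2] = P[4] = P[6].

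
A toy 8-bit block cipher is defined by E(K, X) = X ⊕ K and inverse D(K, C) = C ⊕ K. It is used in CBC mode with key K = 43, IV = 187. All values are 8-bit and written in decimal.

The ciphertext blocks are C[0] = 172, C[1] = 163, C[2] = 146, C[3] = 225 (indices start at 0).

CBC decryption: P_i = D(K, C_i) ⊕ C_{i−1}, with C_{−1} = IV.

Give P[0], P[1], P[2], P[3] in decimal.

P[0] = 60, P[1] = 36, P[2] = 26, P[3] = 88

P[0]: D(K, 172) = 135; 135 ⊕ 187 = 60.
P[1]: D(K, 163) = 136; 136 ⊕ 172 = 36.
P[2]: D(K, 146) = 185; 185 ⊕ 163 = 26.
P[3]: D(K, 225) = 202; 202 ⊕ 146 = 88.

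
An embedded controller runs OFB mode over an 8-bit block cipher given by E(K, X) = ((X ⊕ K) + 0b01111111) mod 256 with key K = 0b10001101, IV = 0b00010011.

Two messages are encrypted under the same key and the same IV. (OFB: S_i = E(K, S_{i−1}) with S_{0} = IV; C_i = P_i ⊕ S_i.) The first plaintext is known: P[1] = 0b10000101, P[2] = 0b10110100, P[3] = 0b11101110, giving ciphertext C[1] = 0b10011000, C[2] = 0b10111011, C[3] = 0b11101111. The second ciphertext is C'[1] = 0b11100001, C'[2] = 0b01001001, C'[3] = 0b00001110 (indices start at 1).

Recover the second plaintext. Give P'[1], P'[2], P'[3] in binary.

In OFB with a reused IV, both messages share the same keystream S_i, so C_i ⊕ C'_i = P_i ⊕ P'_i and thus P'_i = P_i ⊕ C_i ⊕ C'_i.
P'[1]: 0b10000101 ⊕ 0b10011000 ⊕ 0b11100001 = 0b11111100.
P'[2]: 0b10110100 ⊕ 0b10111011 ⊕ 0b01001001 = 0b01000110.
P'[3]: 0b11101110 ⊕ 0b11101111 ⊕ 0b00001110 = 0b00001111.

P'[1] = 0b11111100, P'[2] = 0b01000110, P'[3] = 0b00001111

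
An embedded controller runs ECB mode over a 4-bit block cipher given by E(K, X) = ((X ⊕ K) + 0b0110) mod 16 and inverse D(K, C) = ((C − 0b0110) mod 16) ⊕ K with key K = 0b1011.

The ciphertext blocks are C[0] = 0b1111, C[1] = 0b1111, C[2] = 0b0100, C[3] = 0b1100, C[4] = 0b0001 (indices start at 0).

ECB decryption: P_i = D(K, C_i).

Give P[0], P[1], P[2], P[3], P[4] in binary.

P[0] = 0b0010, P[1] = 0b0010, P[2] = 0b0101, P[3] = 0b1101, P[4] = 0b0000

P[0]: D(K, 0b1111) = 0b0010.
P[1]: D(K, 0b1111) = 0b0010.
P[2]: D(K, 0b0100) = 0b0101.
P[3]: D(K, 0b1100) = 0b1101.
P[4]: D(K, 0b0001) = 0b0000.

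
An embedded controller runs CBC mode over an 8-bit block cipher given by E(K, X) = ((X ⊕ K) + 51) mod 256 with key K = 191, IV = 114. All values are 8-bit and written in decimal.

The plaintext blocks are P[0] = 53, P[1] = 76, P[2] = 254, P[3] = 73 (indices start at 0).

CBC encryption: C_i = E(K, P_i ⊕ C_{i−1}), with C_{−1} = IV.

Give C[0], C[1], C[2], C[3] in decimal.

C[0]: P[0] ⊕ 114 = 71; E(K, 71) = 43.
C[1]: P[1] ⊕ 43 = 103; E(K, 103) = 11.
C[2]: P[2] ⊕ 11 = 245; E(K, 245) = 125.
C[3]: P[3] ⊕ 125 = 52; E(K, 52) = 190.

C[0] = 43, C[1] = 11, C[2] = 125, C[3] = 190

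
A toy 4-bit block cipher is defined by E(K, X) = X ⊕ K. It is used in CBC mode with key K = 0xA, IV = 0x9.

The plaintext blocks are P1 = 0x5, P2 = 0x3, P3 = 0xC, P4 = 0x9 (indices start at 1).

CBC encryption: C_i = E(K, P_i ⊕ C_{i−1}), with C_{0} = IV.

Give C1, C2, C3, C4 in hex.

C1: P1 ⊕ 0x9 = 0xC; E(K, 0xC) = 0x6.
C2: P2 ⊕ 0x6 = 0x5; E(K, 0x5) = 0xF.
C3: P3 ⊕ 0xF = 0x3; E(K, 0x3) = 0x9.
C4: P4 ⊕ 0x9 = 0x0; E(K, 0x0) = 0xA.

C1 = 0x6, C2 = 0xF, C3 = 0x9, C4 = 0xA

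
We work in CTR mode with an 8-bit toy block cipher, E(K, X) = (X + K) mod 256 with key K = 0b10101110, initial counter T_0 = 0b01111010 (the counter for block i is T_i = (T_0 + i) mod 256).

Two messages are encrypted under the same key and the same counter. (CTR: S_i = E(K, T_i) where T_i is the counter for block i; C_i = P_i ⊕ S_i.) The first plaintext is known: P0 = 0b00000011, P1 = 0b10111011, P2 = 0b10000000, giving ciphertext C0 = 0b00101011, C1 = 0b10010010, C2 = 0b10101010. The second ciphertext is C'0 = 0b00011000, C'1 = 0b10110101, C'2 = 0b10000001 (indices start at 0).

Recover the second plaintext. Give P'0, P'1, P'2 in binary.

In CTR with a reused counter, both messages share the same keystream S_i, so C_i ⊕ C'_i = P_i ⊕ P'_i and thus P'_i = P_i ⊕ C_i ⊕ C'_i.
P'0: 0b00000011 ⊕ 0b00101011 ⊕ 0b00011000 = 0b00110000.
P'1: 0b10111011 ⊕ 0b10010010 ⊕ 0b10110101 = 0b10011100.
P'2: 0b10000000 ⊕ 0b10101010 ⊕ 0b10000001 = 0b10101011.

P'0 = 0b00110000, P'1 = 0b10011100, P'2 = 0b10101011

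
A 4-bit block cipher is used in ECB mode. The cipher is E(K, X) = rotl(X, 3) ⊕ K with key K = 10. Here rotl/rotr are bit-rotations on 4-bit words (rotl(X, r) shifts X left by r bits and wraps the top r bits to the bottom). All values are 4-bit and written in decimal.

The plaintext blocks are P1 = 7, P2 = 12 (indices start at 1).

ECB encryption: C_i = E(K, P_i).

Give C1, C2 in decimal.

C1: E(K, 7) = 1.
C2: E(K, 12) = 12.

C1 = 1, C2 = 12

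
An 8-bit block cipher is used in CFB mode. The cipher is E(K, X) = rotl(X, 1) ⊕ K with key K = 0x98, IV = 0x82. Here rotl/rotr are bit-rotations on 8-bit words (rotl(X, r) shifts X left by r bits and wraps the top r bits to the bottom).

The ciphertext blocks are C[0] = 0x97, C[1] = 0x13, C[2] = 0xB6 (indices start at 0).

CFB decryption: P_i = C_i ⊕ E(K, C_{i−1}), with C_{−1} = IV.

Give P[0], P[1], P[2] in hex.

P[0]: E(K, 0x82) = 0x9D; 0x97 ⊕ 0x9D = 0x0A.
P[1]: E(K, 0x97) = 0xB7; 0x13 ⊕ 0xB7 = 0xA4.
P[2]: E(K, 0x13) = 0xBE; 0xB6 ⊕ 0xBE = 0x08.

P[0] = 0x0A, P[1] = 0xA4, P[2] = 0x08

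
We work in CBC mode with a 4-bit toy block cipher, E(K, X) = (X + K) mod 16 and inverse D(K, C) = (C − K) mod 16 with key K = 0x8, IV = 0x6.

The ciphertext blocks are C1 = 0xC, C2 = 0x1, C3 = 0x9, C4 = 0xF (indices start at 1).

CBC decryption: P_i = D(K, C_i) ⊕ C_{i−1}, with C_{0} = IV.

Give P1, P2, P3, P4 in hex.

P1 = 0x2, P2 = 0x5, P3 = 0x0, P4 = 0xE

P1: D(K, 0xC) = 0x4; 0x4 ⊕ 0x6 = 0x2.
P2: D(K, 0x1) = 0x9; 0x9 ⊕ 0xC = 0x5.
P3: D(K, 0x9) = 0x1; 0x1 ⊕ 0x1 = 0x0.
P4: D(K, 0xF) = 0x7; 0x7 ⊕ 0x9 = 0xE.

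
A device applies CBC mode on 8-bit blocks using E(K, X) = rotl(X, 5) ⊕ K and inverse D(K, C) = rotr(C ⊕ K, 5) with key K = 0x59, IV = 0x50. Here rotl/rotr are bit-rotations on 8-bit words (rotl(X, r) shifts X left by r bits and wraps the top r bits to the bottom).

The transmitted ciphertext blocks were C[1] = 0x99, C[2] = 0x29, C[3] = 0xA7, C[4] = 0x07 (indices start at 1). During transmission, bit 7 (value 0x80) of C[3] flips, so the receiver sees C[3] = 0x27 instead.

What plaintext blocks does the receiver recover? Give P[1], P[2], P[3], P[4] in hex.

CBC decryption: P_i = D(K, C_i) ⊕ C_{i−1}, with C_{0} = IV.
Only C[3] changed, to 0x27. In CBC, a change in C_i garbles P_i and flips the same bit in P_{i+1}. Decrypting the received ciphertext:
P[1]: D(K, 0x99) = 0x06; 0x06 ⊕ 0x50 = 0x56.
P[2]: D(K, 0x29) = 0x83; 0x83 ⊕ 0x99 = 0x1A.
P[3]: D(K, 0x27) = 0xF3; 0xF3 ⊕ 0x29 = 0xDA.
P[4]: D(K, 0x07) = 0xF2; 0xF2 ⊕ 0x27 = 0xD5.
Blocks that differ from the original plaintext: P[3], P[4].

P[1] = 0x56, P[2] = 0x1A, P[3] = 0xDA, P[4] = 0xD5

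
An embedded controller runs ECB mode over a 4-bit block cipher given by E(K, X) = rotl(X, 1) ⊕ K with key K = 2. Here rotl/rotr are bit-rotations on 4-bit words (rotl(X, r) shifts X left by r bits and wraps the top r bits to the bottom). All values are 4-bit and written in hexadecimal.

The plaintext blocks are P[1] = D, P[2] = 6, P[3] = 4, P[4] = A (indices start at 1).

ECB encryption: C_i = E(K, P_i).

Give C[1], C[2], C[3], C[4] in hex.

C[1] = 9, C[2] = E, C[3] = A, C[4] = 7

C[1]: E(K, D) = 9.
C[2]: E(K, 6) = E.
C[3]: E(K, 4) = A.
C[4]: E(K, A) = 7.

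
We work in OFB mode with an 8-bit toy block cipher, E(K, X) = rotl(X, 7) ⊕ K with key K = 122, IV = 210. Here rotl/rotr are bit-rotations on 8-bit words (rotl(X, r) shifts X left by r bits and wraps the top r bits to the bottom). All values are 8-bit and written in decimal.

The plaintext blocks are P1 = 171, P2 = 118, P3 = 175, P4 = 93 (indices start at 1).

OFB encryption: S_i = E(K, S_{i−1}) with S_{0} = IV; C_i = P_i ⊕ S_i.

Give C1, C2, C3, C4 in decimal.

C1 = 184, C2 = 133, C3 = 44, C4 = 230

C1: S = E(K, 210) = 19; 171 ⊕ 19 = 184.
C2: S = E(K, 19) = 243; 118 ⊕ 243 = 133.
C3: S = E(K, 243) = 131; 175 ⊕ 131 = 44.
C4: S = E(K, 131) = 187; 93 ⊕ 187 = 230.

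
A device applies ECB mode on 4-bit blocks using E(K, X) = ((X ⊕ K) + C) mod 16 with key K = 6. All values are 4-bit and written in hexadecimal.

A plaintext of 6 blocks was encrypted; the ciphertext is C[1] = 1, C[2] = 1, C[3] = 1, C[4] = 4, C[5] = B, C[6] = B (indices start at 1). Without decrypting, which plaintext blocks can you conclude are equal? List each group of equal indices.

ECB encrypts each block independently with the same key, so equal ciphertext blocks imply equal plaintext blocks.
C[1] = C[2] = C[3] = 1, so P[1] = P[2] = P[3].
C[5] = C[6] = B, so P[5] = P[6].

P[1] = P[2] = P[3]; P[5] = P[6]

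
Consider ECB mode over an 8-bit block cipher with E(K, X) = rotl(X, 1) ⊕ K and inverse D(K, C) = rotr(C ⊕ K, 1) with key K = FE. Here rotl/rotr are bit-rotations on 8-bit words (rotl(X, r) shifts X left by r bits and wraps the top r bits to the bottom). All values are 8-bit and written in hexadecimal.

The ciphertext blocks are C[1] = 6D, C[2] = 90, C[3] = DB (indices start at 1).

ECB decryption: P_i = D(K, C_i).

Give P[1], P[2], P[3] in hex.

P[1]: D(K, 6D) = C9.
P[2]: D(K, 90) = 37.
P[3]: D(K, DB) = 92.

P[1] = C9, P[2] = 37, P[3] = 92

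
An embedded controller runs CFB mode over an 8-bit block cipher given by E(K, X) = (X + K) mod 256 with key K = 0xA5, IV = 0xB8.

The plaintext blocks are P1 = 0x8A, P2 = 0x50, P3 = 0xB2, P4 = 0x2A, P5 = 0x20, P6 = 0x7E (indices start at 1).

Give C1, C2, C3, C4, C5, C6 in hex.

C1 = 0xD7, C2 = 0x2C, C3 = 0x63, C4 = 0x22, C5 = 0xE7, C6 = 0xF2

CFB encryption: C_i = P_i ⊕ E(K, C_{i−1}), with C_{0} = IV.
C1: E(K, 0xB8) = 0x5D; 0x8A ⊕ 0x5D = 0xD7.
C2: E(K, 0xD7) = 0x7C; 0x50 ⊕ 0x7C = 0x2C.
C3: E(K, 0x2C) = 0xD1; 0xB2 ⊕ 0xD1 = 0x63.
C4: E(K, 0x63) = 0x08; 0x2A ⊕ 0x08 = 0x22.
C5: E(K, 0x22) = 0xC7; 0x20 ⊕ 0xC7 = 0xE7.
C6: E(K, 0xE7) = 0x8C; 0x7E ⊕ 0x8C = 0xF2.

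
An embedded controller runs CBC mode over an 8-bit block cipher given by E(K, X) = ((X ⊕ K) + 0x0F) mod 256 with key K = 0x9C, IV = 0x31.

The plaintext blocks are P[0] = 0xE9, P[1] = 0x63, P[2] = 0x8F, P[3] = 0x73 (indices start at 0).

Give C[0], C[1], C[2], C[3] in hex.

CBC encryption: C_i = E(K, P_i ⊕ C_{i−1}), with C_{−1} = IV.
C[0]: P[0] ⊕ 0x31 = 0xD8; E(K, 0xD8) = 0x53.
C[1]: P[1] ⊕ 0x53 = 0x30; E(K, 0x30) = 0xBB.
C[2]: P[2] ⊕ 0xBB = 0x34; E(K, 0x34) = 0xB7.
C[3]: P[3] ⊕ 0xB7 = 0xC4; E(K, 0xC4) = 0x67.

C[0] = 0x53, C[1] = 0xBB, C[2] = 0xB7, C[3] = 0x67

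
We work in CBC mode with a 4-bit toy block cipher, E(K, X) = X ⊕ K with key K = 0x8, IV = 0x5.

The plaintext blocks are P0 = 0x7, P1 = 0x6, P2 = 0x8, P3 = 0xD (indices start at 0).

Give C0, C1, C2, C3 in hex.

CBC encryption: C_i = E(K, P_i ⊕ C_{i−1}), with C_{−1} = IV.
C0: P0 ⊕ 0x5 = 0x2; E(K, 0x2) = 0xA.
C1: P1 ⊕ 0xA = 0xC; E(K, 0xC) = 0x4.
C2: P2 ⊕ 0x4 = 0xC; E(K, 0xC) = 0x4.
C3: P3 ⊕ 0x4 = 0x9; E(K, 0x9) = 0x1.

C0 = 0xA, C1 = 0x4, C2 = 0x4, C3 = 0x1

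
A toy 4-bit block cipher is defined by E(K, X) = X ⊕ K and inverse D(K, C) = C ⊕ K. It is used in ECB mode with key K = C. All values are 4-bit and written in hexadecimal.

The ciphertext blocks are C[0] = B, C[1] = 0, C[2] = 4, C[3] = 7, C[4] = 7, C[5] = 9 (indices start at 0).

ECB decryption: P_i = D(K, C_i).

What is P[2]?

P[2] = 8

P[2]: D(K, 4) = 8.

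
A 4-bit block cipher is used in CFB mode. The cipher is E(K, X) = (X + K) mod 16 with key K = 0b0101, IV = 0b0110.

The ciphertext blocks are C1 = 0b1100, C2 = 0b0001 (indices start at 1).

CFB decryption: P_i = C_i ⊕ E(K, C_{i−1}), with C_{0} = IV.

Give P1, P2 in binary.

P1: E(K, 0b0110) = 0b1011; 0b1100 ⊕ 0b1011 = 0b0111.
P2: E(K, 0b1100) = 0b0001; 0b0001 ⊕ 0b0001 = 0b0000.

P1 = 0b0111, P2 = 0b0000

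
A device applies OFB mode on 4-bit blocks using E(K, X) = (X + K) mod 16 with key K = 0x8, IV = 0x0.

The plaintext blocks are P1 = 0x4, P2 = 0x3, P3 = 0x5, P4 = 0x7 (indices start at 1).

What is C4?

C4 = 0x7

OFB encryption: S_i = E(K, S_{i−1}) with S_{0} = IV; C_i = P_i ⊕ S_i.
C1: S = E(K, 0x0) = 0x8; 0x4 ⊕ 0x8 = 0xC.
C2: S = E(K, 0x8) = 0x0; 0x3 ⊕ 0x0 = 0x3.
C3: S = E(K, 0x0) = 0x8; 0x5 ⊕ 0x8 = 0xD.
C4: S = E(K, 0x8) = 0x0; 0x7 ⊕ 0x0 = 0x7.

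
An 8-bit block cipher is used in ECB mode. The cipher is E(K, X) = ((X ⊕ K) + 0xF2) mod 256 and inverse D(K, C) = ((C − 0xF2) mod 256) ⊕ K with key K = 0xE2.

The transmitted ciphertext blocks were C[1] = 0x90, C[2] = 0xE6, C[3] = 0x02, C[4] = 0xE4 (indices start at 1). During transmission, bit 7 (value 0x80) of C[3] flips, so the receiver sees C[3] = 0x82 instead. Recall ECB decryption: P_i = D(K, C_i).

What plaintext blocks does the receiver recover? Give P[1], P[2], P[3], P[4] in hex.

Only C[3] changed, to 0x82. In ECB, a change in C_i affects only P_i. Decrypting the received ciphertext:
P[1]: D(K, 0x90) = 0x7C.
P[2]: D(K, 0xE6) = 0x16.
P[3]: D(K, 0x82) = 0x72.
P[4]: D(K, 0xE4) = 0x10.
Blocks that differ from the original plaintext: P[3].

P[1] = 0x7C, P[2] = 0x16, P[3] = 0x72, P[4] = 0x10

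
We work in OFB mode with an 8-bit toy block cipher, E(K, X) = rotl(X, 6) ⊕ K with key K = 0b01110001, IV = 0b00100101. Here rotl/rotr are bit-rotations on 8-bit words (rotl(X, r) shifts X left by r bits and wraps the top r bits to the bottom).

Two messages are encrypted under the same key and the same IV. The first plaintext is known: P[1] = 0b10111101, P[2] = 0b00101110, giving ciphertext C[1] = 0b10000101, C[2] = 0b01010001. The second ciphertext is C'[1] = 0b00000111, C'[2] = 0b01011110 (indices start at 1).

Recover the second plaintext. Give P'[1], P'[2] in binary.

In OFB with a reused IV, both messages share the same keystream S_i, so C_i ⊕ C'_i = P_i ⊕ P'_i and thus P'_i = P_i ⊕ C_i ⊕ C'_i.
P'[1]: 0b10111101 ⊕ 0b10000101 ⊕ 0b00000111 = 0b00111111.
P'[2]: 0b00101110 ⊕ 0b01010001 ⊕ 0b01011110 = 0b00100001.

P'[1] = 0b00111111, P'[2] = 0b00100001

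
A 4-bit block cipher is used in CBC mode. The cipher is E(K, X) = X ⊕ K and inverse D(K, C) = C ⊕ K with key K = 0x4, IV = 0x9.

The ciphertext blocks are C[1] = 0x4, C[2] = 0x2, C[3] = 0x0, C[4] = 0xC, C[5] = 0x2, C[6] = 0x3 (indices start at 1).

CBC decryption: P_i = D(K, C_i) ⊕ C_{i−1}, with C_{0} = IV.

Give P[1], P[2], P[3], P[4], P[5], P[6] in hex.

P[1] = 0x9, P[2] = 0x2, P[3] = 0x6, P[4] = 0x8, P[5] = 0xA, P[6] = 0x5

P[1]: D(K, 0x4) = 0x0; 0x0 ⊕ 0x9 = 0x9.
P[2]: D(K, 0x2) = 0x6; 0x6 ⊕ 0x4 = 0x2.
P[3]: D(K, 0x0) = 0x4; 0x4 ⊕ 0x2 = 0x6.
P[4]: D(K, 0xC) = 0x8; 0x8 ⊕ 0x0 = 0x8.
P[5]: D(K, 0x2) = 0x6; 0x6 ⊕ 0xC = 0xA.
P[6]: D(K, 0x3) = 0x7; 0x7 ⊕ 0x2 = 0x5.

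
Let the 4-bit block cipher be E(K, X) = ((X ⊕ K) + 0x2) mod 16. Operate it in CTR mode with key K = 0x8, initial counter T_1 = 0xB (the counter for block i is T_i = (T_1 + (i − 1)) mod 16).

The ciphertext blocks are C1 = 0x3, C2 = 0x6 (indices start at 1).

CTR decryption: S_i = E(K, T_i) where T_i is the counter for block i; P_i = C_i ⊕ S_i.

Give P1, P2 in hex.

P1 = 0x6, P2 = 0x0

P1: T = 0xB, S = E(K, T) = 0x5; 0x3 ⊕ 0x5 = 0x6.
P2: T = 0xC, S = E(K, T) = 0x6; 0x6 ⊕ 0x6 = 0x0.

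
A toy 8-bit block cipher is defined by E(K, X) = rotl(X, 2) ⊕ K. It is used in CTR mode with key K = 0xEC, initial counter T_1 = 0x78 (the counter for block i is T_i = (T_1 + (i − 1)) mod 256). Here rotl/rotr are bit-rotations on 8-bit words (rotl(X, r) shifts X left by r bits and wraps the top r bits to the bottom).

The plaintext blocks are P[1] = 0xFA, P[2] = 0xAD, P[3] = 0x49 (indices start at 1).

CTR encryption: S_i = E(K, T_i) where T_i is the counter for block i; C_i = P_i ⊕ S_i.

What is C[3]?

C[3] = 0x4C

C[1]: T = 0x78, S = E(K, T) = 0x0D; 0xFA ⊕ 0x0D = 0xF7.
C[2]: T = 0x79, S = E(K, T) = 0x09; 0xAD ⊕ 0x09 = 0xA4.
C[3]: T = 0x7A, S = E(K, T) = 0x05; 0x49 ⊕ 0x05 = 0x4C.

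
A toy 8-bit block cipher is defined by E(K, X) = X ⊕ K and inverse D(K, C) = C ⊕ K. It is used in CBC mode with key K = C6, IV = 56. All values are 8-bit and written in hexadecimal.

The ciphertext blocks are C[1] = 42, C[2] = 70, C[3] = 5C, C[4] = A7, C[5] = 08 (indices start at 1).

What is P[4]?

CBC decryption: P_i = D(K, C_i) ⊕ C_{i−1}, with C_{0} = IV.
P[4]: D(K, A7) = 61; 61 ⊕ 5C = 3D.

P[4] = 3D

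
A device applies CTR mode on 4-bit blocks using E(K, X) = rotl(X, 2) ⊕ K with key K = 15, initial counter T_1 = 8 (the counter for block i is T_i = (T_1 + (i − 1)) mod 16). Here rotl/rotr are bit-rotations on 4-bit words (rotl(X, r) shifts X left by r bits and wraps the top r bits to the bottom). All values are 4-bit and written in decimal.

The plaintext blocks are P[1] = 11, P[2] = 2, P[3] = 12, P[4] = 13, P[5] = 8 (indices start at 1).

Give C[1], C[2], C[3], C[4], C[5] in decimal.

C[1] = 6, C[2] = 11, C[3] = 9, C[4] = 12, C[5] = 4

CTR encryption: S_i = E(K, T_i) where T_i is the counter for block i; C_i = P_i ⊕ S_i.
C[1]: T = 8, S = E(K, T) = 13; 11 ⊕ 13 = 6.
C[2]: T = 9, S = E(K, T) = 9; 2 ⊕ 9 = 11.
C[3]: T = 10, S = E(K, T) = 5; 12 ⊕ 5 = 9.
C[4]: T = 11, S = E(K, T) = 1; 13 ⊕ 1 = 12.
C[5]: T = 12, S = E(K, T) = 12; 8 ⊕ 12 = 4.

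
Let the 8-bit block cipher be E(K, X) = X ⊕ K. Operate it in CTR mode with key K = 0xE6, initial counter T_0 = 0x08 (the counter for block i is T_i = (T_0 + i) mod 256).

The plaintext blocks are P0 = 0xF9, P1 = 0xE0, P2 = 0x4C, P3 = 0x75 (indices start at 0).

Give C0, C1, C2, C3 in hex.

CTR encryption: S_i = E(K, T_i) where T_i is the counter for block i; C_i = P_i ⊕ S_i.
C0: T = 0x08, S = E(K, T) = 0xEE; 0xF9 ⊕ 0xEE = 0x17.
C1: T = 0x09, S = E(K, T) = 0xEF; 0xE0 ⊕ 0xEF = 0x0F.
C2: T = 0x0A, S = E(K, T) = 0xEC; 0x4C ⊕ 0xEC = 0xA0.
C3: T = 0x0B, S = E(K, T) = 0xED; 0x75 ⊕ 0xED = 0x98.

C0 = 0x17, C1 = 0x0F, C2 = 0xA0, C3 = 0x98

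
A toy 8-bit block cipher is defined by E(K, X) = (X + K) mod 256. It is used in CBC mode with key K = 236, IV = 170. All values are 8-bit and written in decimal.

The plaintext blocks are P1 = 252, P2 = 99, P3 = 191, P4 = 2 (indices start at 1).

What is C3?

C3 = 158

CBC encryption: C_i = E(K, P_i ⊕ C_{i−1}), with C_{0} = IV.
C1: P1 ⊕ 170 = 86; E(K, 86) = 66.
C2: P2 ⊕ 66 = 33; E(K, 33) = 13.
C3: P3 ⊕ 13 = 178; E(K, 178) = 158.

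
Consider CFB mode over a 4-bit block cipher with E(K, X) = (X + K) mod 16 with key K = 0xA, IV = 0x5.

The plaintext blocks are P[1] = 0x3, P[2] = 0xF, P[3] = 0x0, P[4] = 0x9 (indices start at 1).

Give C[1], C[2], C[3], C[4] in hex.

C[1] = 0xC, C[2] = 0x9, C[3] = 0x3, C[4] = 0x4

CFB encryption: C_i = P_i ⊕ E(K, C_{i−1}), with C_{0} = IV.
C[1]: E(K, 0x5) = 0xF; 0x3 ⊕ 0xF = 0xC.
C[2]: E(K, 0xC) = 0x6; 0xF ⊕ 0x6 = 0x9.
C[3]: E(K, 0x9) = 0x3; 0x0 ⊕ 0x3 = 0x3.
C[4]: E(K, 0x3) = 0xD; 0x9 ⊕ 0xD = 0x4.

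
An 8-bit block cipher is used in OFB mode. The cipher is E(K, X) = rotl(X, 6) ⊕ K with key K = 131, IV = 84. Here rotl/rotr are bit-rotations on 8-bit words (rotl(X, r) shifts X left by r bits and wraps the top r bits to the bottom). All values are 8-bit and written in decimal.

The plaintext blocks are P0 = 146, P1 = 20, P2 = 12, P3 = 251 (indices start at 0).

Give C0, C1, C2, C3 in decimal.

OFB encryption: S_i = E(K, S_{i−1}) with S_{−1} = IV; C_i = P_i ⊕ S_i.
C0: S = E(K, 84) = 150; 146 ⊕ 150 = 4.
C1: S = E(K, 150) = 38; 20 ⊕ 38 = 50.
C2: S = E(K, 38) = 10; 12 ⊕ 10 = 6.
C3: S = E(K, 10) = 1; 251 ⊕ 1 = 250.

C0 = 4, C1 = 50, C2 = 6, C3 = 250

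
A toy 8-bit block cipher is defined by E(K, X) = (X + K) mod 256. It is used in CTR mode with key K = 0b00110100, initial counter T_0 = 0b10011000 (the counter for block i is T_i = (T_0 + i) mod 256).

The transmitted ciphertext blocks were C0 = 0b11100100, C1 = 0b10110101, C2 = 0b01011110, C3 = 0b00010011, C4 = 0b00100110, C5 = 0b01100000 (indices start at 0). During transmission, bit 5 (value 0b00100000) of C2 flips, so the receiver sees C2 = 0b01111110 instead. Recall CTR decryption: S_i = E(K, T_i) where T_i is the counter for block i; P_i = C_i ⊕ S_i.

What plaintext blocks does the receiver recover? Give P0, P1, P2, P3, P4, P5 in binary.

P0 = 0b00101000, P1 = 0b01111000, P2 = 0b10110000, P3 = 0b11011100, P4 = 0b11110110, P5 = 0b10110001

Only C2 changed, to 0b01111110. In CTR, a change in C_i flips the same bit in P_i only; the keystream is unaffected. Decrypting the received ciphertext:
P0: T = 0b10011000, S = E(K, T) = 0b11001100; 0b11100100 ⊕ 0b11001100 = 0b00101000.
P1: T = 0b10011001, S = E(K, T) = 0b11001101; 0b10110101 ⊕ 0b11001101 = 0b01111000.
P2: T = 0b10011010, S = E(K, T) = 0b11001110; 0b01111110 ⊕ 0b11001110 = 0b10110000.
P3: T = 0b10011011, S = E(K, T) = 0b11001111; 0b00010011 ⊕ 0b11001111 = 0b11011100.
P4: T = 0b10011100, S = E(K, T) = 0b11010000; 0b00100110 ⊕ 0b11010000 = 0b11110110.
P5: T = 0b10011101, S = E(K, T) = 0b11010001; 0b01100000 ⊕ 0b11010001 = 0b10110001.
Blocks that differ from the original plaintext: P2.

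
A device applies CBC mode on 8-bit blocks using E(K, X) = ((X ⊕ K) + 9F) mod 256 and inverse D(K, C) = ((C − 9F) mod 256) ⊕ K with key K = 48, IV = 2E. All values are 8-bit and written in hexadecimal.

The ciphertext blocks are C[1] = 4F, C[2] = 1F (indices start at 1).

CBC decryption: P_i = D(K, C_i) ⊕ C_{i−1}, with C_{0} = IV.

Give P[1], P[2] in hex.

P[1]: D(K, 4F) = F8; F8 ⊕ 2E = D6.
P[2]: D(K, 1F) = C8; C8 ⊕ 4F = 87.

P[1] = D6, P[2] = 87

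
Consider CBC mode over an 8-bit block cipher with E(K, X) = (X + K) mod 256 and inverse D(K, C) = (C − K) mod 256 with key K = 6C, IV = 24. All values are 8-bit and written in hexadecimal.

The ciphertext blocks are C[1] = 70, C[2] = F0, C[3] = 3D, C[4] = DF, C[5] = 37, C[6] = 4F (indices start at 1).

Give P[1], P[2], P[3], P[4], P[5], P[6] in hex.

P[1] = 20, P[2] = F4, P[3] = 21, P[4] = 4E, P[5] = 14, P[6] = D4

CBC decryption: P_i = D(K, C_i) ⊕ C_{i−1}, with C_{0} = IV.
P[1]: D(K, 70) = 04; 04 ⊕ 24 = 20.
P[2]: D(K, F0) = 84; 84 ⊕ 70 = F4.
P[3]: D(K, 3D) = D1; D1 ⊕ F0 = 21.
P[4]: D(K, DF) = 73; 73 ⊕ 3D = 4E.
P[5]: D(K, 37) = CB; CB ⊕ DF = 14.
P[6]: D(K, 4F) = E3; E3 ⊕ 37 = D4.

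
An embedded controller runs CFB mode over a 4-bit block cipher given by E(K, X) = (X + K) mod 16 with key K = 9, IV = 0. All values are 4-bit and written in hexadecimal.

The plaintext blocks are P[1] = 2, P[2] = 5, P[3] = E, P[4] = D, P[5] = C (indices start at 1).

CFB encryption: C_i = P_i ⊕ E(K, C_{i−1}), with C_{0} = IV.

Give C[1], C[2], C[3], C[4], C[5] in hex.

C[1] = B, C[2] = 1, C[3] = 4, C[4] = 0, C[5] = 5

C[1]: E(K, 0) = 9; 2 ⊕ 9 = B.
C[2]: E(K, B) = 4; 5 ⊕ 4 = 1.
C[3]: E(K, 1) = A; E ⊕ A = 4.
C[4]: E(K, 4) = D; D ⊕ D = 0.
C[5]: E(K, 0) = 9; C ⊕ 9 = 5.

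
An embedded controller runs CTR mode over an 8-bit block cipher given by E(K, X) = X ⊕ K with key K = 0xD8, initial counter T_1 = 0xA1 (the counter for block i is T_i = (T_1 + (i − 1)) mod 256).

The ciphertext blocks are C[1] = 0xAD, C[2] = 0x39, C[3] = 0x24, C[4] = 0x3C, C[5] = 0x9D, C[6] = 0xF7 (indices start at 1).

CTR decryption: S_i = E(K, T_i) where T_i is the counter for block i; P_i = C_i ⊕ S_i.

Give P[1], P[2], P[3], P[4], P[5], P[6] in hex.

P[1]: T = 0xA1, S = E(K, T) = 0x79; 0xAD ⊕ 0x79 = 0xD4.
P[2]: T = 0xA2, S = E(K, T) = 0x7A; 0x39 ⊕ 0x7A = 0x43.
P[3]: T = 0xA3, S = E(K, T) = 0x7B; 0x24 ⊕ 0x7B = 0x5F.
P[4]: T = 0xA4, S = E(K, T) = 0x7C; 0x3C ⊕ 0x7C = 0x40.
P[5]: T = 0xA5, S = E(K, T) = 0x7D; 0x9D ⊕ 0x7D = 0xE0.
P[6]: T = 0xA6, S = E(K, T) = 0x7E; 0xF7 ⊕ 0x7E = 0x89.

P[1] = 0xD4, P[2] = 0x43, P[3] = 0x5F, P[4] = 0x40, P[5] = 0xE0, P[6] = 0x89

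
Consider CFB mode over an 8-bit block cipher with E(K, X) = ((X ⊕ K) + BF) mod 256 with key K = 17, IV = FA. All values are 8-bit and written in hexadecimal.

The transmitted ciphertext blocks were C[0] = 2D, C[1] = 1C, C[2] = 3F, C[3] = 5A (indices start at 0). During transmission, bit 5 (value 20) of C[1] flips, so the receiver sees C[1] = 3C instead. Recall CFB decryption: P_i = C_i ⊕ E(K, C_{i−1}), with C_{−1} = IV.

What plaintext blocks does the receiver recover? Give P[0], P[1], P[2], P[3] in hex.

Only C[1] changed, to 3C. In CFB, a change in C_i flips the same bit in P_i and garbles P_{i+1}. Decrypting the received ciphertext:
P[0]: E(K, FA) = AC; 2D ⊕ AC = 81.
P[1]: E(K, 2D) = F9; 3C ⊕ F9 = C5.
P[2]: E(K, 3C) = EA; 3F ⊕ EA = D5.
P[3]: E(K, 3F) = E7; 5A ⊕ E7 = BD.
Blocks that differ from the original plaintext: P[1], P[2].

P[0] = 81, P[1] = C5, P[2] = D5, P[3] = BD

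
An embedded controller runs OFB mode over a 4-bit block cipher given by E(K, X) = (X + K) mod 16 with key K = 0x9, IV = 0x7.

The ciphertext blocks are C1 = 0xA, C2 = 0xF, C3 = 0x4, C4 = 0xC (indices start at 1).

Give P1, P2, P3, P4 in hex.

OFB decryption: S_i = E(K, S_{i−1}) with S_{0} = IV; P_i = C_i ⊕ S_i.
P1: S = E(K, 0x7) = 0x0; 0xA ⊕ 0x0 = 0xA.
P2: S = E(K, 0x0) = 0x9; 0xF ⊕ 0x9 = 0x6.
P3: S = E(K, 0x9) = 0x2; 0x4 ⊕ 0x2 = 0x6.
P4: S = E(K, 0x2) = 0xB; 0xC ⊕ 0xB = 0x7.

P1 = 0xA, P2 = 0x6, P3 = 0x6, P4 = 0x7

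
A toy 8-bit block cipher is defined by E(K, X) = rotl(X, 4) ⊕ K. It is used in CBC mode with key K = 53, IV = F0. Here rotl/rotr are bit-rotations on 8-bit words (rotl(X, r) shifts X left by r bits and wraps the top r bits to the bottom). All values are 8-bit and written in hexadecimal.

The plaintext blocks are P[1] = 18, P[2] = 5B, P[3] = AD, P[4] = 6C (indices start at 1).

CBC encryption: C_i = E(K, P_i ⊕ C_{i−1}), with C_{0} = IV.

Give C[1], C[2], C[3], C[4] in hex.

C[1] = DD, C[2] = 3B, C[3] = 3A, C[4] = 36

C[1]: P[1] ⊕ F0 = E8; E(K, E8) = DD.
C[2]: P[2] ⊕ DD = 86; E(K, 86) = 3B.
C[3]: P[3] ⊕ 3B = 96; E(K, 96) = 3A.
C[4]: P[4] ⊕ 3A = 56; E(K, 56) = 36.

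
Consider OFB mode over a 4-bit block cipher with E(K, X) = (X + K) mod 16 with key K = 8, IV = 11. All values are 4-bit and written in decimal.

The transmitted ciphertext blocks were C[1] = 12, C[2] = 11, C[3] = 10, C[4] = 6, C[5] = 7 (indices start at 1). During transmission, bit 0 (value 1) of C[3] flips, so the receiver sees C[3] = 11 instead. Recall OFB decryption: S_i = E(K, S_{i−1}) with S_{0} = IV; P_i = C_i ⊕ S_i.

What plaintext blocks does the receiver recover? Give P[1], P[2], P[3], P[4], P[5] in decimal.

P[1] = 15, P[2] = 0, P[3] = 8, P[4] = 13, P[5] = 4

Only C[3] changed, to 11. In OFB, a change in C_i flips the same bit in P_i only; the keystream is unaffected. Decrypting the received ciphertext:
P[1]: S = E(K, 11) = 3; 12 ⊕ 3 = 15.
P[2]: S = E(K, 3) = 11; 11 ⊕ 11 = 0.
P[3]: S = E(K, 11) = 3; 11 ⊕ 3 = 8.
P[4]: S = E(K, 3) = 11; 6 ⊕ 11 = 13.
P[5]: S = E(K, 11) = 3; 7 ⊕ 3 = 4.
Blocks that differ from the original plaintext: P[3].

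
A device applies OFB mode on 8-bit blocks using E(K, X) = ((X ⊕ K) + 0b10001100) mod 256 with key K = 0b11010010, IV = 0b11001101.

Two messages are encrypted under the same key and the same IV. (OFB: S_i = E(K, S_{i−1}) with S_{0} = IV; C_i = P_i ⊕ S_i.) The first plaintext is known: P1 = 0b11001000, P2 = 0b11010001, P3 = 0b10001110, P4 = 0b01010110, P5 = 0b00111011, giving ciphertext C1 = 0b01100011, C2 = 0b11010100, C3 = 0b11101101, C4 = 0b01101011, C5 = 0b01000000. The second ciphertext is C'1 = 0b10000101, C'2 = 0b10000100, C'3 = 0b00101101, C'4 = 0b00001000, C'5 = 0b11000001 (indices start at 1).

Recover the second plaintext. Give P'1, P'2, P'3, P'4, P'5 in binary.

In OFB with a reused IV, both messages share the same keystream S_i, so C_i ⊕ C'_i = P_i ⊕ P'_i and thus P'_i = P_i ⊕ C_i ⊕ C'_i.
P'1: 0b11001000 ⊕ 0b01100011 ⊕ 0b10000101 = 0b00101110.
P'2: 0b11010001 ⊕ 0b11010100 ⊕ 0b10000100 = 0b10000001.
P'3: 0b10001110 ⊕ 0b11101101 ⊕ 0b00101101 = 0b01001110.
P'4: 0b01010110 ⊕ 0b01101011 ⊕ 0b00001000 = 0b00110101.
P'5: 0b00111011 ⊕ 0b01000000 ⊕ 0b11000001 = 0b10111010.

P'1 = 0b00101110, P'2 = 0b10000001, P'3 = 0b01001110, P'4 = 0b00110101, P'5 = 0b10111010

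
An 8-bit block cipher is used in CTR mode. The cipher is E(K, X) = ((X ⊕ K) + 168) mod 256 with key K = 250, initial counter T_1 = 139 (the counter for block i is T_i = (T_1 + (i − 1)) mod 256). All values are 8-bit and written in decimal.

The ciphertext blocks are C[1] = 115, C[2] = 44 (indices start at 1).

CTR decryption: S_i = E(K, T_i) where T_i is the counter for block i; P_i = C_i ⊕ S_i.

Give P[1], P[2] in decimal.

P[1] = 106, P[2] = 50

P[1]: T = 139, S = E(K, T) = 25; 115 ⊕ 25 = 106.
P[2]: T = 140, S = E(K, T) = 30; 44 ⊕ 30 = 50.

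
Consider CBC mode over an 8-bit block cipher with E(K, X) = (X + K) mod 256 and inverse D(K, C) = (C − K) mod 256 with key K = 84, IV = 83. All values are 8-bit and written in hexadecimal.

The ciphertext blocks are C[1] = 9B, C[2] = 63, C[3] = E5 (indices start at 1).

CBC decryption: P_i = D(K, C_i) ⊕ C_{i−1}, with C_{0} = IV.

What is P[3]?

P[3]: D(K, E5) = 61; 61 ⊕ 63 = 02.

P[3] = 02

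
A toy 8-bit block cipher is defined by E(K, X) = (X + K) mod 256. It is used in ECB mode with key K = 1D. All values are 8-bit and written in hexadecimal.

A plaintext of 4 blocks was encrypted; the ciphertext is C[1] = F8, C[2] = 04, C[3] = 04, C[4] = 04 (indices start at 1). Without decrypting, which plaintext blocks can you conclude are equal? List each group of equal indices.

ECB encrypts each block independently with the same key, so equal ciphertext blocks imply equal plaintext blocks.
C[2] = C[3] = C[4] = 04, so P[2] = P[3] = P[4].

P[2] = P[3] = P[4]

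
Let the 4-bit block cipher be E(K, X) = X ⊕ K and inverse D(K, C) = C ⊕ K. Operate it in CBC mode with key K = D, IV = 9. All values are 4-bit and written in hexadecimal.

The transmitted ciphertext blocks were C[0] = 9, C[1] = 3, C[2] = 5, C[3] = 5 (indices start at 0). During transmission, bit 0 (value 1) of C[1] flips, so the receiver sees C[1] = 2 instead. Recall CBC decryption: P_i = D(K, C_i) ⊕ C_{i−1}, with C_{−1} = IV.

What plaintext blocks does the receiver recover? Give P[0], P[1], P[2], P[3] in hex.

P[0] = D, P[1] = 6, P[2] = A, P[3] = D

Only C[1] changed, to 2. In CBC, a change in C_i garbles P_i and flips the same bit in P_{i+1}. Decrypting the received ciphertext:
P[0]: D(K, 9) = 4; 4 ⊕ 9 = D.
P[1]: D(K, 2) = F; F ⊕ 9 = 6.
P[2]: D(K, 5) = 8; 8 ⊕ 2 = A.
P[3]: D(K, 5) = 8; 8 ⊕ 5 = D.
Blocks that differ from the original plaintext: P[1], P[2].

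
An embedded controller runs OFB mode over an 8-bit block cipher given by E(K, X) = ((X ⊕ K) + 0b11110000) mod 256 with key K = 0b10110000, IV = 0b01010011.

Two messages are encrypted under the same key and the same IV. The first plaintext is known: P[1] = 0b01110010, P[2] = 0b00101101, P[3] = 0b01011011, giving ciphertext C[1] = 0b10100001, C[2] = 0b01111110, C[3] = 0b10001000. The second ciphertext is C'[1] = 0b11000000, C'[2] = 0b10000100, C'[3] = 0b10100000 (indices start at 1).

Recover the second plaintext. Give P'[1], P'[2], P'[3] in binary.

P'[1] = 0b00010011, P'[2] = 0b11010111, P'[3] = 0b01110011

In OFB with a reused IV, both messages share the same keystream S_i, so C_i ⊕ C'_i = P_i ⊕ P'_i and thus P'_i = P_i ⊕ C_i ⊕ C'_i.
P'[1]: 0b01110010 ⊕ 0b10100001 ⊕ 0b11000000 = 0b00010011.
P'[2]: 0b00101101 ⊕ 0b01111110 ⊕ 0b10000100 = 0b11010111.
P'[3]: 0b01011011 ⊕ 0b10001000 ⊕ 0b10100000 = 0b01110011.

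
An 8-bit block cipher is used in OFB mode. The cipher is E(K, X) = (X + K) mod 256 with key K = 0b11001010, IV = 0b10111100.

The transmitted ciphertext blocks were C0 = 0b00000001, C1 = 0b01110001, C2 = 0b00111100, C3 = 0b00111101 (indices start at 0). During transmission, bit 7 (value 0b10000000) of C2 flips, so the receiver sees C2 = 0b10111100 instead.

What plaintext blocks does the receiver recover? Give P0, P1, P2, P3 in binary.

OFB decryption: S_i = E(K, S_{i−1}) with S_{−1} = IV; P_i = C_i ⊕ S_i.
Only C2 changed, to 0b10111100. In OFB, a change in C_i flips the same bit in P_i only; the keystream is unaffected. Decrypting the received ciphertext:
P0: S = E(K, 0b10111100) = 0b10000110; 0b00000001 ⊕ 0b10000110 = 0b10000111.
P1: S = E(K, 0b10000110) = 0b01010000; 0b01110001 ⊕ 0b01010000 = 0b00100001.
P2: S = E(K, 0b01010000) = 0b00011010; 0b10111100 ⊕ 0b00011010 = 0b10100110.
P3: S = E(K, 0b00011010) = 0b11100100; 0b00111101 ⊕ 0b11100100 = 0b11011001.
Blocks that differ from the original plaintext: P2.

P0 = 0b10000111, P1 = 0b00100001, P2 = 0b10100110, P3 = 0b11011001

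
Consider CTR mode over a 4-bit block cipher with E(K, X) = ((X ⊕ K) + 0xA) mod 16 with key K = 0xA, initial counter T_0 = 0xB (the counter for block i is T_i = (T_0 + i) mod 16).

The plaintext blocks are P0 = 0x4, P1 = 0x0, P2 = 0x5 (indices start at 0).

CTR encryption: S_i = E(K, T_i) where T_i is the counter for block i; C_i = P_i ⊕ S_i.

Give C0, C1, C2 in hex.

C0 = 0xF, C1 = 0x0, C2 = 0x4

C0: T = 0xB, S = E(K, T) = 0xB; 0x4 ⊕ 0xB = 0xF.
C1: T = 0xC, S = E(K, T) = 0x0; 0x0 ⊕ 0x0 = 0x0.
C2: T = 0xD, S = E(K, T) = 0x1; 0x5 ⊕ 0x1 = 0x4.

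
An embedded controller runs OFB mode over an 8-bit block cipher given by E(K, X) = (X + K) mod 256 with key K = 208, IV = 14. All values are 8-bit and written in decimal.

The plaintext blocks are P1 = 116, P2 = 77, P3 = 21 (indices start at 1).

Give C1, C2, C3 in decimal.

OFB encryption: S_i = E(K, S_{i−1}) with S_{0} = IV; C_i = P_i ⊕ S_i.
C1: S = E(K, 14) = 222; 116 ⊕ 222 = 170.
C2: S = E(K, 222) = 174; 77 ⊕ 174 = 227.
C3: S = E(K, 174) = 126; 21 ⊕ 126 = 107.

C1 = 170, C2 = 227, C3 = 107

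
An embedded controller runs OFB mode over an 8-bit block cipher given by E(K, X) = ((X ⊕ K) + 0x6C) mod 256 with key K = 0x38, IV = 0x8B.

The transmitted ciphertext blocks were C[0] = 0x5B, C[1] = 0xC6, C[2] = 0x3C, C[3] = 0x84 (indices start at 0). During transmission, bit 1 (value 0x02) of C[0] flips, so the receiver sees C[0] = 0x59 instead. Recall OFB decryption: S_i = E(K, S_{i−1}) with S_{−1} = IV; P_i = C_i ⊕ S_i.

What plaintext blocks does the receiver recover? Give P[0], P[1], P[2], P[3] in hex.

Only C[0] changed, to 0x59. In OFB, a change in C_i flips the same bit in P_i only; the keystream is unaffected. Decrypting the received ciphertext:
P[0]: S = E(K, 0x8B) = 0x1F; 0x59 ⊕ 0x1F = 0x46.
P[1]: S = E(K, 0x1F) = 0x93; 0xC6 ⊕ 0x93 = 0x55.
P[2]: S = E(K, 0x93) = 0x17; 0x3C ⊕ 0x17 = 0x2B.
P[3]: S = E(K, 0x17) = 0x9B; 0x84 ⊕ 0x9B = 0x1F.
Blocks that differ from the original plaintext: P[0].

P[0] = 0x46, P[1] = 0x55, P[2] = 0x2B, P[3] = 0x1F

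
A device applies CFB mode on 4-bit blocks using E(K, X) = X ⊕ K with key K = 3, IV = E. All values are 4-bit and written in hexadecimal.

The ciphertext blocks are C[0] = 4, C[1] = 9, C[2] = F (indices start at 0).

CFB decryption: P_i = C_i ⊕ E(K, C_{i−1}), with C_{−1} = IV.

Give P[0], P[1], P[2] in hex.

P[0]: E(K, E) = D; 4 ⊕ D = 9.
P[1]: E(K, 4) = 7; 9 ⊕ 7 = E.
P[2]: E(K, 9) = A; F ⊕ A = 5.

P[0] = 9, P[1] = E, P[2] = 5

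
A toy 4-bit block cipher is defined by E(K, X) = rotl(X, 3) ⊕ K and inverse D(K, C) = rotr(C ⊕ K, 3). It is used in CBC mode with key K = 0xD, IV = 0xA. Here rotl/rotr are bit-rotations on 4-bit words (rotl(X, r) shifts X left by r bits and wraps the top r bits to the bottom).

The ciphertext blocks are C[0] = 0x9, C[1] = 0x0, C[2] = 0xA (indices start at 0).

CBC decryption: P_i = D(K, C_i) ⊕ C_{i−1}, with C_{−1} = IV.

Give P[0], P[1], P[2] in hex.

P[0] = 0x2, P[1] = 0x2, P[2] = 0xE

P[0]: D(K, 0x9) = 0x8; 0x8 ⊕ 0xA = 0x2.
P[1]: D(K, 0x0) = 0xB; 0xB ⊕ 0x9 = 0x2.
P[2]: D(K, 0xA) = 0xE; 0xE ⊕ 0x0 = 0xE.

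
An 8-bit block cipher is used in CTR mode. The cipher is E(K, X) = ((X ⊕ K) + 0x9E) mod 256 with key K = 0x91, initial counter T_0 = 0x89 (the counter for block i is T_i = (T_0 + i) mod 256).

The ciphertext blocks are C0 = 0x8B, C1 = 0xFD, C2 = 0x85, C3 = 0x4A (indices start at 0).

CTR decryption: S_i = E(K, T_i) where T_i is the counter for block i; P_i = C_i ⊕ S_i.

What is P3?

P3: T = 0x8C, S = E(K, T) = 0xBB; 0x4A ⊕ 0xBB = 0xF1.

P3 = 0xF1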